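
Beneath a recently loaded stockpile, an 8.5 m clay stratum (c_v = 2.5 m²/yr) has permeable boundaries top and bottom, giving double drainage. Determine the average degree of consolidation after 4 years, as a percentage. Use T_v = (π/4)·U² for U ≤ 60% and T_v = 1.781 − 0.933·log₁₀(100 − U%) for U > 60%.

U ≈ 79.3 %

Drainage path length: H_d = H/2 = 4.25 m (double drainage).
T_v = c_v·t/H_d² = 2.5×4/4.25² = 0.55363.
T_v = 0.55363 corresponds to the U > 60% branch:
U = 1 − 10^((1.781 − T_v)/0.933)/100 = 0.7932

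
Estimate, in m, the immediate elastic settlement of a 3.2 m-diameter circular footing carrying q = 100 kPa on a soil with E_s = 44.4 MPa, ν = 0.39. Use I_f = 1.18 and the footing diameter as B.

Immediate (elastic) settlement: S_e = q·B·(1−ν²)/E_s · I_f.
E_s = 44.4 MPa = 44400 kPa.
S_e = 100 × 3.2 × (1 − 0.39²) / 44400 × 1.18
    = 100 × 3.2 × 0.8479 / 44400 × 1.18
    = 0.007211 m

S_e ≈ 0.00721 m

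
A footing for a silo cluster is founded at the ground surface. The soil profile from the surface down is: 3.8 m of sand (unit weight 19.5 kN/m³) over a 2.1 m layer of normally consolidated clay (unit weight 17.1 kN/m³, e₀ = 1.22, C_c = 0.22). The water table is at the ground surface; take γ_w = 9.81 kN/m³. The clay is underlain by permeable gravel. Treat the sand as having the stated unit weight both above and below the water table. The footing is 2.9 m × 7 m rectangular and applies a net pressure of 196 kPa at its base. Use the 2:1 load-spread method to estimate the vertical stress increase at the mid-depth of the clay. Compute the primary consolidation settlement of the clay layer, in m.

S_c ≈ 0.0615 m

Mid-depth of clay below the ground surface: z = 3.8 + 2.1/2 = 4.85 m.
Total vertical stress at mid-clay: σ_v = 19.5×3.8 + 17.1×1.05 = 92.055 kPa.
Pore pressure: u = 9.81×(4.85 − 0) = 47.578 kPa.
Initial effective stress: σ'_0 = σ_v − u = 92.055 − 47.578 = 44.477 kPa.
Stress increase at mid-clay by the 2:1 spreading method:
Δσ = qBL/((B+z)(L+z)) = 196×2.9×7/((2.9+4.85)(7+4.85)) = 43.324 kPa
Final effective stress: σ'_f = σ'_0 + Δσ = 44.477 + 43.324 = 87.801 kPa.
Normally consolidated clay, so the full stress increment lies on the virgin compression line:
S_c = C_c·H/(1+e₀)·log₁₀(σ'_f/σ'_0) = 0.22×2.1/(1+1.22)×log₁₀(87.801/44.477)
    = 0.20811 × 0.29536 = 0.06147 m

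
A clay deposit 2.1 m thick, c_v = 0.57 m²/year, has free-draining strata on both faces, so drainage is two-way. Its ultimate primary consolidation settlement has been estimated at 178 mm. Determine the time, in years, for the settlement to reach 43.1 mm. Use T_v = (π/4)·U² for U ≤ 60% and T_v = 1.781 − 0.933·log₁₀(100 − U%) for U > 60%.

t ≈ 0.0891 years

Drainage path length: H_d = H/2 = 1.05 m (double drainage).
U = S(t)/S_ult = 43.1/178 = 0.2421.
U ≤ 60%: T_v = (π/4)·U² = (π/4)×0.24213² = 0.046047.
t = T_v·H_d²/c_v = 0.046047×1.05²/0.57 = 0.08906 years.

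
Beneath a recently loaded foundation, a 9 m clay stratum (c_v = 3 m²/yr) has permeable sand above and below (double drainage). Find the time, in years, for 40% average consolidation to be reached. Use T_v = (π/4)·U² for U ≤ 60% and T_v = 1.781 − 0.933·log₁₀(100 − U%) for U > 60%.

Drainage path length: H_d = H/2 = 4.5 m (double drainage).
U ≤ 60%: T_v = (π/4)·U² = (π/4)×0.4² = 0.12566.
t = T_v·H_d²/c_v = 0.12566×4.5²/3 = 0.8482 years.

t ≈ 0.848 years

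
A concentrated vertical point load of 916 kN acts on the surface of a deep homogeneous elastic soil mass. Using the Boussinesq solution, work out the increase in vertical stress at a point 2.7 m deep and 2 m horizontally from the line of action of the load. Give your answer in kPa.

Δσ_z ≈ 20.1 kPa

Boussinesq vertical stress below a point load on an elastic half-space:
Δσ_z = 3P/(2πz²) · [1 + (r/z)²]^(−5/2)
r/z = 2/2.7 = 0.74074; [1+(r/z)²]^(−5/2) = 0.33503.
Δσ_z = 3×916/(2π×2.7²) × 0.33503 = 59.994 × 0.33503 = 20.1 kPa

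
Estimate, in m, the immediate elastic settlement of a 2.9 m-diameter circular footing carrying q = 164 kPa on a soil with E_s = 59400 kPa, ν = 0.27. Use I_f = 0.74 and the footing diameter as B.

Immediate (elastic) settlement: S_e = q·B·(1−ν²)/E_s · I_f.
S_e = 164 × 2.9 × (1 − 0.27²) / 59400 × 0.74
    = 164 × 2.9 × 0.9271 / 59400 × 0.74
    = 0.005493 m

S_e ≈ 0.00549 m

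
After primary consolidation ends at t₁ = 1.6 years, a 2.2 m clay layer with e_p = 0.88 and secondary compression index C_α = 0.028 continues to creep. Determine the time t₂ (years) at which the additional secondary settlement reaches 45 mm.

S_s = C_α·H/(1+e_p)·log₁₀(t₂/t₁) ⇒ log₁₀(t₂/t₁) = S_s·(1+e_p)/(C_α·H).
log₁₀(t₂/t₁) = 0.045 × (1+0.88) / (0.028×2.2) = 1.373
t₂ = t₁ × 10^1.373 = 1.6 × 23.63 = 37.8 years

t₂ ≈ 37.8 years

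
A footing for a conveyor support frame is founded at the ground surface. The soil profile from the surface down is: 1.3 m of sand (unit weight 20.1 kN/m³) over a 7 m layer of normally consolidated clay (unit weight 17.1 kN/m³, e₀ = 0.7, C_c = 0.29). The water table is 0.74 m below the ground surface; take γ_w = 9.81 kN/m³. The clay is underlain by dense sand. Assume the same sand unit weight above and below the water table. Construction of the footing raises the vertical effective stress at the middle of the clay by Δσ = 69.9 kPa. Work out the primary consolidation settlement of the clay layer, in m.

S_c ≈ 0.478 m

Mid-depth of clay below the ground surface: z = 1.3 + 7/2 = 4.8 m.
Total vertical stress at mid-clay: σ_v = 20.1×1.3 + 17.1×3.5 = 85.98 kPa.
Pore pressure: u = 9.81×(4.8 − 0.74) = 39.829 kPa.
Initial effective stress: σ'_0 = σ_v − u = 85.98 − 39.829 = 46.151 kPa.
Final effective stress: σ'_f = σ'_0 + Δσ = 46.151 + 69.9 = 116.05 kPa.
Normally consolidated clay, so the full stress increment lies on the virgin compression line:
S_c = C_c·H/(1+e₀)·log₁₀(σ'_f/σ'_0) = 0.29×7/(1+0.7)×log₁₀(116.05/46.151)
    = 1.1941 × 0.40046 = 0.4782 m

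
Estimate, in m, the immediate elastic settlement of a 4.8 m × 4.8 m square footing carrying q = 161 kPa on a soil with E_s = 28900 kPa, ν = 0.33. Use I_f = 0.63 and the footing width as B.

Immediate (elastic) settlement: S_e = q·B·(1−ν²)/E_s · I_f.
S_e = 161 × 4.8 × (1 − 0.33²) / 28900 × 0.63
    = 161 × 4.8 × 0.8911 / 28900 × 0.63
    = 0.01501 m

S_e ≈ 0.015 m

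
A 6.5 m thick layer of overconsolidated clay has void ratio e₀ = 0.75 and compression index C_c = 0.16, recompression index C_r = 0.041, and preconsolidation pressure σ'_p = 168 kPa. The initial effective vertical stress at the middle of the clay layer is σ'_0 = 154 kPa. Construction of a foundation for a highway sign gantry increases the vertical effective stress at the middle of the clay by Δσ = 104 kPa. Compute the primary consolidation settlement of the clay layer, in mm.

S_c ≈ 116 mm

Final effective stress: σ'_f = 154 + 104 = 258 kPa.
σ'_f = 258 > σ'_p = 168 kPa, so the stress path crosses the preconsolidation pressure — recompression up to σ'_p, then virgin compression beyond:
S_c = H/(1+e₀)·[C_r·log₁₀(σ'_p/σ'_0) + C_c·log₁₀(σ'_f/σ'_p)]
    = 6.5/1.75 × [0.041×log₁₀(168/154) + 0.16×log₁₀(258/168)]
    = 3.7143 × [0.0015493 + 0.02981] = 0.1165 m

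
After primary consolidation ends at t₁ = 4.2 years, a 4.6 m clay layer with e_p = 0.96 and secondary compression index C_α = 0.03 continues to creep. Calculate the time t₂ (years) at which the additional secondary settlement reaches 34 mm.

S_s = C_α·H/(1+e_p)·log₁₀(t₂/t₁) ⇒ log₁₀(t₂/t₁) = S_s·(1+e_p)/(C_α·H).
log₁₀(t₂/t₁) = 0.034 × (1+0.96) / (0.03×4.6) = 0.4829
t₂ = t₁ × 10^0.4829 = 4.2 × 3.04 = 12.77 years

t₂ ≈ 12.8 years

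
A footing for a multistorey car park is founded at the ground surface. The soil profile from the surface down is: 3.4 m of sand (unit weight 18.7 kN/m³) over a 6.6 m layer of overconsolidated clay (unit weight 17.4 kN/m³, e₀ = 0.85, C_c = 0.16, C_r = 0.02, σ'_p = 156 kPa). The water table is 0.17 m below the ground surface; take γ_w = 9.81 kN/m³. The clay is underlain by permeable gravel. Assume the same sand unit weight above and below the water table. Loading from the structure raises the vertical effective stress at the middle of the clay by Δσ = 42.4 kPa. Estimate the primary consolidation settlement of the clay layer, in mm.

Mid-depth of clay below the ground surface: z = 3.4 + 6.6/2 = 6.7 m.
Total vertical stress at mid-clay: σ_v = 18.7×3.4 + 17.4×3.3 = 121 kPa.
Pore pressure: u = 9.81×(6.7 − 0.17) = 64.059 kPa.
Initial effective stress: σ'_0 = σ_v − u = 121 − 64.059 = 56.941 kPa.
Final effective stress: σ'_f = 56.941 + 42.4 = 99.341 kPa.
σ'_f = 99.341 ≤ σ'_p = 156 kPa, so the clay remains overconsolidated and only the recompression index applies:
S_c = C_r·H/(1+e₀)·log₁₀(σ'_f/σ'_0) = 0.02×6.6/1.85×log₁₀(99.341/56.941)
    = 0.071352 × 0.2417 = 0.01725 m

S_c ≈ 17.2 mm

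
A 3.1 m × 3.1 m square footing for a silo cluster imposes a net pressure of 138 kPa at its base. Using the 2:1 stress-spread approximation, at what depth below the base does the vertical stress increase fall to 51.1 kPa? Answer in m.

z ≈ 1.99 m

2:1 spreading — at depth z the loaded area has grown by z in each plan dimension:
qB²/(B+z)² = Δσ_z ⇒ z = B(√(q/Δσ_z) − 1) = 3.1×(√(138/51.1) − 1) = 1.994 m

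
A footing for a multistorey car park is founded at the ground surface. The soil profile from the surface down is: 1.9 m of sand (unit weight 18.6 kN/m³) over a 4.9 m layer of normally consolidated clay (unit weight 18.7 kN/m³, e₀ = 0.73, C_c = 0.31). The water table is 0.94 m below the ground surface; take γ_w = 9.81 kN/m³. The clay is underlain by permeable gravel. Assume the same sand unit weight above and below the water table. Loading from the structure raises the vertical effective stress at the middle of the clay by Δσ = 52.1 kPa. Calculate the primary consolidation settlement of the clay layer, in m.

Mid-depth of clay below the ground surface: z = 1.9 + 4.9/2 = 4.35 m.
Total vertical stress at mid-clay: σ_v = 18.6×1.9 + 18.7×2.45 = 81.155 kPa.
Pore pressure: u = 9.81×(4.35 − 0.94) = 33.452 kPa.
Initial effective stress: σ'_0 = σ_v − u = 81.155 − 33.452 = 47.703 kPa.
Final effective stress: σ'_f = σ'_0 + Δσ = 47.703 + 52.1 = 99.803 kPa.
Normally consolidated clay, so the full stress increment lies on the virgin compression line:
S_c = C_c·H/(1+e₀)·log₁₀(σ'_f/σ'_0) = 0.31×4.9/(1+0.73)×log₁₀(99.803/47.703)
    = 0.87803 × 0.3206 = 0.2815 m

S_c ≈ 0.281 m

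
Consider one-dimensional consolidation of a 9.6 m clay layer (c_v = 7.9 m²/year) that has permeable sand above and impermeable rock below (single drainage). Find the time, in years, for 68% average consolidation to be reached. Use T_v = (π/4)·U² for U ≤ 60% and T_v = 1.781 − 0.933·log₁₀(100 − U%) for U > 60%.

Drainage path length: H_d = H = 9.6 m (single drainage).
U > 60%: T_v = 1.781 − 0.933·log₁₀(100 − 68) = 0.3767.
t = T_v·H_d²/c_v = 0.3767×9.6²/7.9 = 4.395 years.

t ≈ 4.39 years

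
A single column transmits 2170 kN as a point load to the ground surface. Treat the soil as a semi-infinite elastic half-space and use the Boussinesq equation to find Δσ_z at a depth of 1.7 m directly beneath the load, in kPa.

Δσ_z ≈ 359 kPa

Boussinesq vertical stress below a point load on an elastic half-space:
Δσ_z = 3P/(2πz²) · [1 + (r/z)²]^(−5/2)
r/z = 0/1.7 = 0; [1+(r/z)²]^(−5/2) = 1.
Δσ_z = 3×2170/(2π×1.7²) × 1 = 358.51 × 1 = 358.5 kPa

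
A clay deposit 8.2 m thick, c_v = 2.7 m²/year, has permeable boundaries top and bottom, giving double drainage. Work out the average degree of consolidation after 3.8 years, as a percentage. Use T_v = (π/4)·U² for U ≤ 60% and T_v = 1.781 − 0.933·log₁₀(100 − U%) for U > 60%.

U ≈ 82 %

Drainage path length: H_d = H/2 = 4.1 m (double drainage).
T_v = c_v·t/H_d² = 2.7×3.8/4.1² = 0.61035.
T_v = 0.61035 corresponds to the U > 60% branch:
U = 1 − 10^((1.781 − T_v)/0.933)/100 = 0.8202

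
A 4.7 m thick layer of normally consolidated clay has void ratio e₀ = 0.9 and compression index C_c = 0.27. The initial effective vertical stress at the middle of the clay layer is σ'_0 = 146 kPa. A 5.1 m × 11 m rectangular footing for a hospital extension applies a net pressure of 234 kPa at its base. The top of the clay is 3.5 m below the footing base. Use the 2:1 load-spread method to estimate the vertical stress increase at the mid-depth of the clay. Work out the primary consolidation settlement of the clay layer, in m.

Mid-depth of clay below the footing base: z = 3.5 + 4.7/2 = 5.85 m.
Stress increase at mid-clay by the 2:1 spreading method:
Δσ = qBL/((B+z)(L+z)) = 234×5.1×11/((5.1+5.85)(11+5.85)) = 71.148 kPa
Final effective stress: σ'_f = σ'_0 + Δσ = 146 + 71.148 = 217.15 kPa.
Normally consolidated clay, so the full stress increment lies on the virgin compression line:
S_c = C_c·H/(1+e₀)·log₁₀(σ'_f/σ'_0) = 0.27×4.7/(1+0.9)×log₁₀(217.15/146)
    = 0.66789 × 0.17241 = 0.1152 m

S_c ≈ 0.115 m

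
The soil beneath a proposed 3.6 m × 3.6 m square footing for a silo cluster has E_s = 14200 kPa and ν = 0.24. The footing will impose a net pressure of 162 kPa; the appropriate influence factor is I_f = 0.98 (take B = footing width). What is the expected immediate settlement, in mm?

Immediate (elastic) settlement: S_e = q·B·(1−ν²)/E_s · I_f.
S_e = 162 × 3.6 × (1 − 0.24²) / 14200 × 0.98
    = 162 × 3.6 × 0.9424 / 14200 × 0.98
    = 0.03793 m = 37.93 mm

S_e ≈ 37.9 mm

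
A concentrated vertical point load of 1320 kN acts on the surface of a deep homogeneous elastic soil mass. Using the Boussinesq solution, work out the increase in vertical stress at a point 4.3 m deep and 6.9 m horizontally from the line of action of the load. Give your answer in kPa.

Δσ_z ≈ 1.41 kPa

Boussinesq vertical stress below a point load on an elastic half-space:
Δσ_z = 3P/(2πz²) · [1 + (r/z)²]^(−5/2)
r/z = 6.9/4.3 = 1.6047; [1+(r/z)²]^(−5/2) = 0.041385.
Δσ_z = 3×1320/(2π×4.3²) × 0.041385 = 34.086 × 0.041385 = 1.411 kPa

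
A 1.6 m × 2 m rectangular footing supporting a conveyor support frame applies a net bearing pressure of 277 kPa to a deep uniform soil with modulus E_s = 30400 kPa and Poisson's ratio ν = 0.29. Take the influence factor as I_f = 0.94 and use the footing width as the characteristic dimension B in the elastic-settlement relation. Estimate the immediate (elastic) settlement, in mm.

S_e ≈ 12.6 mm

Immediate (elastic) settlement: S_e = q·B·(1−ν²)/E_s · I_f.
S_e = 277 × 1.6 × (1 − 0.29²) / 30400 × 0.94
    = 277 × 1.6 × 0.9159 / 30400 × 0.94
    = 0.01255 m = 12.55 mm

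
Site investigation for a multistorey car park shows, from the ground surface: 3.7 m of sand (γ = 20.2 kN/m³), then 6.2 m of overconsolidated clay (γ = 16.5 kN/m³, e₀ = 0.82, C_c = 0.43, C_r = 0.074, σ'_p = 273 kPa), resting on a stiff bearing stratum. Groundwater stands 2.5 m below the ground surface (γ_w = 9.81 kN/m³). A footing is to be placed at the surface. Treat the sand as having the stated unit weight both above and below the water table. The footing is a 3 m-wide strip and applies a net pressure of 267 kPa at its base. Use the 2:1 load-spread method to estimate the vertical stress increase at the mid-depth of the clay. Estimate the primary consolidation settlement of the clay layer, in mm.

Mid-depth of clay below the ground surface: z = 3.7 + 6.2/2 = 6.8 m.
Total vertical stress at mid-clay: σ_v = 20.2×3.7 + 16.5×3.1 = 125.89 kPa.
Pore pressure: u = 9.81×(6.8 − 2.5) = 42.183 kPa.
Initial effective stress: σ'_0 = σ_v − u = 125.89 − 42.183 = 83.707 kPa.
Stress increase at mid-clay by the 2:1 spreading method:
Δσ = qB/(B+z) = 267×3/(3+6.8) = 81.735 kPa
Final effective stress: σ'_f = 83.707 + 81.735 = 165.44 kPa.
σ'_f = 165.44 ≤ σ'_p = 273 kPa, so the clay remains overconsolidated and only the recompression index applies:
S_c = C_r·H/(1+e₀)·log₁₀(σ'_f/σ'_0) = 0.074×6.2/1.82×log₁₀(165.44/83.707)
    = 0.25209 × 0.29588 = 0.07459 m

S_c ≈ 74.6 mm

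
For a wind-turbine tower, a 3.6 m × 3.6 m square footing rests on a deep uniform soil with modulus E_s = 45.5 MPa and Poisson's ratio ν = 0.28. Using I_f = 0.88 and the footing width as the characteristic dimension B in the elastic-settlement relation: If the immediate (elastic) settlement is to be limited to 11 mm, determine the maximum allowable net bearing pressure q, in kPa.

E_s = 45.5 MPa = 45500 kPa.
S_e = q·B·(1−ν²)/E_s · I_f  ⇒  q = S_e·E_s / (B·(1−ν²)·I_f).
q = 0.011 × 45500 / (3.6 × 0.9216 × 0.88) = 171.4 kPa

q ≈ 171 kPa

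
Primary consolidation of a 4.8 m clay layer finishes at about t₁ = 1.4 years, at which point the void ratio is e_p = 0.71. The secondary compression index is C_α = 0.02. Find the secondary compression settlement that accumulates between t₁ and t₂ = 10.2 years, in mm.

S_s ≈ 48.4 mm

Secondary compression: S_s = C_α·H/(1+e_p)·log₁₀(t₂/t₁)
S_s = 0.02×4.8/(1+0.71)×log₁₀(10.2/1.4)
    = 0.05614 × 0.8625 = 0.04842 m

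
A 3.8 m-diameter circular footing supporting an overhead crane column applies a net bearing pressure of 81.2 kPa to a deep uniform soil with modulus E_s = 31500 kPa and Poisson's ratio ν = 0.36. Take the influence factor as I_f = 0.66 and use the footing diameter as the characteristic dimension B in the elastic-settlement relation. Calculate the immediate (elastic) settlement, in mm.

Immediate (elastic) settlement: S_e = q·B·(1−ν²)/E_s · I_f.
S_e = 81.2 × 3.8 × (1 − 0.36²) / 31500 × 0.66
    = 81.2 × 3.8 × 0.8704 / 31500 × 0.66
    = 0.005627 m = 5.627 mm

S_e ≈ 5.63 mm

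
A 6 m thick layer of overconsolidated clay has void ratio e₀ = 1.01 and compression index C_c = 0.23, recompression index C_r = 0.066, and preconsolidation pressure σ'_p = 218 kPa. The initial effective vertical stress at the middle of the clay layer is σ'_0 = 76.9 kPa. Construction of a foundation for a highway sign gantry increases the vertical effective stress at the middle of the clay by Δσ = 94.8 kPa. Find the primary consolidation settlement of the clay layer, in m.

Final effective stress: σ'_f = 76.9 + 94.8 = 171.7 kPa.
σ'_f = 171.7 ≤ σ'_p = 218 kPa, so the clay remains overconsolidated and only the recompression index applies:
S_c = C_r·H/(1+e₀)·log₁₀(σ'_f/σ'_0) = 0.066×6/2.01×log₁₀(171.7/76.9)
    = 0.19702 × 0.34884 = 0.06873 m

S_c ≈ 0.0687 m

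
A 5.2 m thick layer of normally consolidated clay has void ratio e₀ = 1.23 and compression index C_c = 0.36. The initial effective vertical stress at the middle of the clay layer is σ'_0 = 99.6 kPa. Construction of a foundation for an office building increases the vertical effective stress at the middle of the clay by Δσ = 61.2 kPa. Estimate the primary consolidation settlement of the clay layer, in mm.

Final effective stress: σ'_f = σ'_0 + Δσ = 99.6 + 61.2 = 160.8 kPa.
Normally consolidated clay, so the full stress increment lies on the virgin compression line:
S_c = C_c·H/(1+e₀)·log₁₀(σ'_f/σ'_0) = 0.36×5.2/(1+1.23)×log₁₀(160.8/99.6)
    = 0.83946 × 0.20803 = 0.1746 m

S_c ≈ 175 mm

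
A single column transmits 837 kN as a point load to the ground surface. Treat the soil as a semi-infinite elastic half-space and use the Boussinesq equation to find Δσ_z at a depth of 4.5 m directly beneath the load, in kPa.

Boussinesq vertical stress below a point load on an elastic half-space:
Δσ_z = 3P/(2πz²) · [1 + (r/z)²]^(−5/2)
r/z = 0/4.5 = 0; [1+(r/z)²]^(−5/2) = 1.
Δσ_z = 3×837/(2π×4.5²) × 1 = 19.735 × 1 = 19.73 kPa

Δσ_z ≈ 19.7 kPa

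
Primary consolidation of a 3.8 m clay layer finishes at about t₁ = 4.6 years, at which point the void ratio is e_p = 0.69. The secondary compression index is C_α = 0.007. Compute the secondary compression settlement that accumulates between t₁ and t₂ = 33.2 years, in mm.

Secondary compression: S_s = C_α·H/(1+e_p)·log₁₀(t₂/t₁)
S_s = 0.007×3.8/(1+0.69)×log₁₀(33.2/4.6)
    = 0.01574 × 0.8584 = 0.01351 m

S_s ≈ 13.5 mm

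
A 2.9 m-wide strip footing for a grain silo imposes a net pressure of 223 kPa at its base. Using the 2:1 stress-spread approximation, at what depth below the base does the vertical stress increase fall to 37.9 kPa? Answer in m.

2:1 spreading — at depth z the loaded area has grown by z in each plan dimension:
qB/(B+z) = Δσ_z ⇒ z = qB/Δσ_z − B = 223×2.9/37.9 − 2.9 = 14.16 m

z ≈ 14.2 m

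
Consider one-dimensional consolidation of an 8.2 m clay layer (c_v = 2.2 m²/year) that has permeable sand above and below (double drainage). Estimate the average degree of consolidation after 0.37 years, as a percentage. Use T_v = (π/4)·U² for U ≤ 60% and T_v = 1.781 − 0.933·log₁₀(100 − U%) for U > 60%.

Drainage path length: H_d = H/2 = 4.1 m (double drainage).
T_v = c_v·t/H_d² = 2.2×0.37/4.1² = 0.048424.
T_v = 0.048424 corresponds to the U ≤ 60% branch:
U = √(4T_v/π) = 0.2483

U ≈ 24.8 %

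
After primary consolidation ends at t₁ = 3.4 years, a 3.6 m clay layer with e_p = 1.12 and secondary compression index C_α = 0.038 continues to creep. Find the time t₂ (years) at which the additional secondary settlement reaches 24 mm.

S_s = C_α·H/(1+e_p)·log₁₀(t₂/t₁) ⇒ log₁₀(t₂/t₁) = S_s·(1+e_p)/(C_α·H).
log₁₀(t₂/t₁) = 0.024 × (1+1.12) / (0.038×3.6) = 0.3719
t₂ = t₁ × 10^0.3719 = 3.4 × 2.355 = 8.006 years

t₂ ≈ 8.01 years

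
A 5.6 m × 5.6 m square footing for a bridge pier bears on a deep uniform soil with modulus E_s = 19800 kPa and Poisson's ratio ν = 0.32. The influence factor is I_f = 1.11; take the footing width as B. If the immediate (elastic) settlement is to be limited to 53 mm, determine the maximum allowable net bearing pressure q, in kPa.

q ≈ 188 kPa

S_e = q·B·(1−ν²)/E_s · I_f  ⇒  q = S_e·E_s / (B·(1−ν²)·I_f).
q = 0.053 × 19800 / (5.6 × 0.8976 × 1.11) = 188.1 kPa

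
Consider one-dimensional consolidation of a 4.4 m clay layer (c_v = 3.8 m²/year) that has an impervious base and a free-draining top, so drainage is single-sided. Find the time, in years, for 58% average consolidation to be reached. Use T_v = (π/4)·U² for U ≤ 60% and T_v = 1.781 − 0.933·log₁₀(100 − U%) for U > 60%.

t ≈ 1.35 years

Drainage path length: H_d = H = 4.4 m (single drainage).
U ≤ 60%: T_v = (π/4)·U² = (π/4)×0.58² = 0.26421.
t = T_v·H_d²/c_v = 0.26421×4.4²/3.8 = 1.346 years.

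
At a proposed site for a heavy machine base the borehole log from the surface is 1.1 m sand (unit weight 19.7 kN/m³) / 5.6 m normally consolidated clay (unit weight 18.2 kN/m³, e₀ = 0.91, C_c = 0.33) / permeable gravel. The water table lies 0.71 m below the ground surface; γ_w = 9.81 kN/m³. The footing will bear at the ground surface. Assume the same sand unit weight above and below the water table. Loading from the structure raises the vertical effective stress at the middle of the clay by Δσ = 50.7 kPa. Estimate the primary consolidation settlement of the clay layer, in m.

S_c ≈ 0.336 m

Mid-depth of clay below the ground surface: z = 1.1 + 5.6/2 = 3.9 m.
Total vertical stress at mid-clay: σ_v = 19.7×1.1 + 18.2×2.8 = 72.63 kPa.
Pore pressure: u = 9.81×(3.9 − 0.71) = 31.294 kPa.
Initial effective stress: σ'_0 = σ_v − u = 72.63 − 31.294 = 41.336 kPa.
Final effective stress: σ'_f = σ'_0 + Δσ = 41.336 + 50.7 = 92.036 kPa.
Normally consolidated clay, so the full stress increment lies on the virgin compression line:
S_c = C_c·H/(1+e₀)·log₁₀(σ'_f/σ'_0) = 0.33×5.6/(1+0.91)×log₁₀(92.036/41.336)
    = 0.96754 × 0.34763 = 0.3363 m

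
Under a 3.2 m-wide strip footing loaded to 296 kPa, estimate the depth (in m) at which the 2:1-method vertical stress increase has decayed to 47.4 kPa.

z ≈ 16.8 m

2:1 spreading — at depth z the loaded area has grown by z in each plan dimension:
qB/(B+z) = Δσ_z ⇒ z = qB/Δσ_z − B = 296×3.2/47.4 − 3.2 = 16.78 m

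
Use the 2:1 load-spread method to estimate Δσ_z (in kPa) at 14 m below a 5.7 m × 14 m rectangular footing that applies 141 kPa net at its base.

By the 2:1 method the load spreads at 1 horizontal : 2 vertical, so at depth z the loaded area has grown by z in each plan dimension:
Δσ = qBL/((B+z)(L+z)) = 141×5.7×14/((5.7+14)(14+14)) = 20.398 kPa

Δσ_z ≈ 20.4 kPa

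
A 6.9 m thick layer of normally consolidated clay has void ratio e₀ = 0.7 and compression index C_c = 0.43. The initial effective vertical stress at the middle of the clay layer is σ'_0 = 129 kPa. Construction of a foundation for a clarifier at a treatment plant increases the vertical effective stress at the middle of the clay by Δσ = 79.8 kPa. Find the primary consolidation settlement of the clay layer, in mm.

Final effective stress: σ'_f = σ'_0 + Δσ = 129 + 79.8 = 208.8 kPa.
Normally consolidated clay, so the full stress increment lies on the virgin compression line:
S_c = C_c·H/(1+e₀)·log₁₀(σ'_f/σ'_0) = 0.43×6.9/(1+0.7)×log₁₀(208.8/129)
    = 1.7453 × 0.20914 = 0.365 m

S_c ≈ 365 mm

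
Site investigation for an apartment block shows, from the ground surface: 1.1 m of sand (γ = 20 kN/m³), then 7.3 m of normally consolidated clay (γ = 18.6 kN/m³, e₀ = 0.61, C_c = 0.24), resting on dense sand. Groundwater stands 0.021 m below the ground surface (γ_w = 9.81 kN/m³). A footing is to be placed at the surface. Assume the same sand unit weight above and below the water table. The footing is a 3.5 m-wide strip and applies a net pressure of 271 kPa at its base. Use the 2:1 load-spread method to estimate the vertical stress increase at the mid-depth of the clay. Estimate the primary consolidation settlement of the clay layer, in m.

S_c ≈ 0.611 m

Mid-depth of clay below the ground surface: z = 1.1 + 7.3/2 = 4.75 m.
Total vertical stress at mid-clay: σ_v = 20×1.1 + 18.6×3.65 = 89.89 kPa.
Pore pressure: u = 9.81×(4.75 − 0.021) = 46.391 kPa.
Initial effective stress: σ'_0 = σ_v − u = 89.89 − 46.391 = 43.499 kPa.
Stress increase at mid-clay by the 2:1 spreading method:
Δσ = qB/(B+z) = 271×3.5/(3.5+4.75) = 114.97 kPa
Final effective stress: σ'_f = σ'_0 + Δσ = 43.499 + 114.97 = 158.47 kPa.
Normally consolidated clay, so the full stress increment lies on the virgin compression line:
S_c = C_c·H/(1+e₀)·log₁₀(σ'_f/σ'_0) = 0.24×7.3/(1+0.61)×log₁₀(158.47/43.499)
    = 1.0882 × 0.56147 = 0.611 m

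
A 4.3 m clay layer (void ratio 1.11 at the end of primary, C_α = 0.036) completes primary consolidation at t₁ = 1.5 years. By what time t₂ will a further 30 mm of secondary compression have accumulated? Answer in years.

S_s = C_α·H/(1+e_p)·log₁₀(t₂/t₁) ⇒ log₁₀(t₂/t₁) = S_s·(1+e_p)/(C_α·H).
log₁₀(t₂/t₁) = 0.03 × (1+1.11) / (0.036×4.3) = 0.4089
t₂ = t₁ × 10^0.4089 = 1.5 × 2.564 = 3.846 years

t₂ ≈ 3.85 years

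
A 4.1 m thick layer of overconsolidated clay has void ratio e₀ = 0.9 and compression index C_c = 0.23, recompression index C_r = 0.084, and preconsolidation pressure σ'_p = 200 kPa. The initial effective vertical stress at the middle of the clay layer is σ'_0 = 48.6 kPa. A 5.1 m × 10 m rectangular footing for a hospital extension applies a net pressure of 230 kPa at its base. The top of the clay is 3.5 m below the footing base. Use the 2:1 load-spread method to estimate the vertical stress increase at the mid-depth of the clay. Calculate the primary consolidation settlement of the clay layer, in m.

S_c ≈ 0.0708 m

Mid-depth of clay below the footing base: z = 3.5 + 4.1/2 = 5.55 m.
Stress increase at mid-clay by the 2:1 spreading method:
Δσ = qBL/((B+z)(L+z)) = 230×5.1×10/((5.1+5.55)(10+5.55)) = 70.83 kPa
Final effective stress: σ'_f = 48.6 + 70.83 = 119.43 kPa.
σ'_f = 119.43 ≤ σ'_p = 200 kPa, so the clay remains overconsolidated and only the recompression index applies:
S_c = C_r·H/(1+e₀)·log₁₀(σ'_f/σ'_0) = 0.084×4.1/1.9×log₁₀(119.43/48.6)
    = 0.18126 × 0.39048 = 0.07078 m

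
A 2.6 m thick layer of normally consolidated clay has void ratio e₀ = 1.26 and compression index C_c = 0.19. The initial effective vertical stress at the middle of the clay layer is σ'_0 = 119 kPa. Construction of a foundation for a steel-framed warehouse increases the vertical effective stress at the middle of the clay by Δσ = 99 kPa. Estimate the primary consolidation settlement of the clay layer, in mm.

S_c ≈ 57.5 mm

Final effective stress: σ'_f = σ'_0 + Δσ = 119 + 99 = 218 kPa.
Normally consolidated clay, so the full stress increment lies on the virgin compression line:
S_c = C_c·H/(1+e₀)·log₁₀(σ'_f/σ'_0) = 0.19×2.6/(1+1.26)×log₁₀(218/119)
    = 0.21858 × 0.26291 = 0.05747 m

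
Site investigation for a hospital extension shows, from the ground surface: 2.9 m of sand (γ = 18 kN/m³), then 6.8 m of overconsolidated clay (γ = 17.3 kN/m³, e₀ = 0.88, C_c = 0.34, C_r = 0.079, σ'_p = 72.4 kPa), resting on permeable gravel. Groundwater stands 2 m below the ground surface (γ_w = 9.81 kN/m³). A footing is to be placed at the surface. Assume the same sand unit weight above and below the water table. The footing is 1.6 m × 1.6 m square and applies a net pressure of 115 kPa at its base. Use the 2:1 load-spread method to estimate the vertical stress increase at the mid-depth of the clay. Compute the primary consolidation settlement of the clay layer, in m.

Mid-depth of clay below the ground surface: z = 2.9 + 6.8/2 = 6.3 m.
Total vertical stress at mid-clay: σ_v = 18×2.9 + 17.3×3.4 = 111.02 kPa.
Pore pressure: u = 9.81×(6.3 − 2) = 42.183 kPa.
Initial effective stress: σ'_0 = σ_v − u = 111.02 − 42.183 = 68.837 kPa.
Stress increase at mid-clay by the 2:1 spreading method:
Δσ = qBL/((B+z)(L+z)) = 115×1.6×1.6/((1.6+6.3)(1.6+6.3)) = 4.7172 kPa
Final effective stress: σ'_f = 68.837 + 4.7172 = 73.554 kPa.
σ'_f = 73.554 > σ'_p = 72.4 kPa, so the stress path crosses the preconsolidation pressure — recompression up to σ'_p, then virgin compression beyond:
S_c = H/(1+e₀)·[C_r·log₁₀(σ'_p/σ'_0) + C_c·log₁₀(σ'_f/σ'_p)]
    = 6.8/1.88 × [0.079×log₁₀(72.4/68.837) + 0.34×log₁₀(73.554/72.4)]
    = 3.617 × [0.0017314 + 0.002335] = 0.01471 m

S_c ≈ 0.0147 m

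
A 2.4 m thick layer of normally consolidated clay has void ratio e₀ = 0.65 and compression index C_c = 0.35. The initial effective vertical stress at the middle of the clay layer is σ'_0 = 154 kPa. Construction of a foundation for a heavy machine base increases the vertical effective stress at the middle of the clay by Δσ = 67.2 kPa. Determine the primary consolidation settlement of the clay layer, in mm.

Final effective stress: σ'_f = σ'_0 + Δσ = 154 + 67.2 = 221.2 kPa.
Normally consolidated clay, so the full stress increment lies on the virgin compression line:
S_c = C_c·H/(1+e₀)·log₁₀(σ'_f/σ'_0) = 0.35×2.4/(1+0.65)×log₁₀(221.2/154)
    = 0.50909 × 0.15726 = 0.08006 m

S_c ≈ 80.1 mm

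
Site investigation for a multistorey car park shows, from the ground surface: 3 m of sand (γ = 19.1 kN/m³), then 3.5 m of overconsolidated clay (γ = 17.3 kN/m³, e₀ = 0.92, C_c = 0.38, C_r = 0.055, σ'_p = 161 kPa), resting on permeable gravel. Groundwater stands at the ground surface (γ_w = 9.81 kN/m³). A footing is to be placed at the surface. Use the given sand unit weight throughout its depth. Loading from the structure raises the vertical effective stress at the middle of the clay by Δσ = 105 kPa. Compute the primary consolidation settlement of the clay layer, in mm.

S_c ≈ 55.3 mm

Mid-depth of clay below the ground surface: z = 3 + 3.5/2 = 4.75 m.
Total vertical stress at mid-clay: σ_v = 19.1×3 + 17.3×1.75 = 87.575 kPa.
Pore pressure: u = 9.81×(4.75 − 0) = 46.598 kPa.
Initial effective stress: σ'_0 = σ_v − u = 87.575 − 46.598 = 40.977 kPa.
Final effective stress: σ'_f = 40.977 + 105 = 145.98 kPa.
σ'_f = 145.98 ≤ σ'_p = 161 kPa, so the clay remains overconsolidated and only the recompression index applies:
S_c = C_r·H/(1+e₀)·log₁₀(σ'_f/σ'_0) = 0.055×3.5/1.92×log₁₀(145.98/40.977)
    = 0.10026 × 0.55175 = 0.05532 m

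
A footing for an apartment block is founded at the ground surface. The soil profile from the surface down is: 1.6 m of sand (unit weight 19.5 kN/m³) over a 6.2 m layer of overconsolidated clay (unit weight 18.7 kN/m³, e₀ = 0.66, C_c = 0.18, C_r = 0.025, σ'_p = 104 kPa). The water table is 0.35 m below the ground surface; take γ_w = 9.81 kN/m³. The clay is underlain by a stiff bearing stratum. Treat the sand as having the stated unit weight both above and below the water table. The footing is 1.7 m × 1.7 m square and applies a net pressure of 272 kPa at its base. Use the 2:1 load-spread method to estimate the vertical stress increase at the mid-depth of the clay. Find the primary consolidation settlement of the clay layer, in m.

Mid-depth of clay below the ground surface: z = 1.6 + 6.2/2 = 4.7 m.
Total vertical stress at mid-clay: σ_v = 19.5×1.6 + 18.7×3.1 = 89.17 kPa.
Pore pressure: u = 9.81×(4.7 − 0.35) = 42.673 kPa.
Initial effective stress: σ'_0 = σ_v − u = 89.17 − 42.673 = 46.497 kPa.
Stress increase at mid-clay by the 2:1 spreading method:
Δσ = qBL/((B+z)(L+z)) = 272×1.7×1.7/((1.7+4.7)(1.7+4.7)) = 19.191 kPa
Final effective stress: σ'_f = 46.497 + 19.191 = 65.688 kPa.
σ'_f = 65.688 ≤ σ'_p = 104 kPa, so the clay remains overconsolidated and only the recompression index applies:
S_c = C_r·H/(1+e₀)·log₁₀(σ'_f/σ'_0) = 0.025×6.2/1.66×log₁₀(65.688/46.497)
    = 0.093373 × 0.15006 = 0.01401 m

S_c ≈ 0.014 m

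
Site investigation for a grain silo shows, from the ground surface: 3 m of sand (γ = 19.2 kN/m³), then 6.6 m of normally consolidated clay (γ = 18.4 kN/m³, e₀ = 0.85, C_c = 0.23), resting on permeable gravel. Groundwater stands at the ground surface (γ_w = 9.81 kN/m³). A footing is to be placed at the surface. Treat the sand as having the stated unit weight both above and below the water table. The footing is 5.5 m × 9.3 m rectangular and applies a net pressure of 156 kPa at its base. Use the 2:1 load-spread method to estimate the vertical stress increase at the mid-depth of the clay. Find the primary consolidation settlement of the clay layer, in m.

Mid-depth of clay below the ground surface: z = 3 + 6.6/2 = 6.3 m.
Total vertical stress at mid-clay: σ_v = 19.2×3 + 18.4×3.3 = 118.32 kPa.
Pore pressure: u = 9.81×(6.3 − 0) = 61.803 kPa.
Initial effective stress: σ'_0 = σ_v − u = 118.32 − 61.803 = 56.517 kPa.
Stress increase at mid-clay by the 2:1 spreading method:
Δσ = qBL/((B+z)(L+z)) = 156×5.5×9.3/((5.5+6.3)(9.3+6.3)) = 43.347 kPa
Final effective stress: σ'_f = σ'_0 + Δσ = 56.517 + 43.347 = 99.864 kPa.
Normally consolidated clay, so the full stress increment lies on the virgin compression line:
S_c = C_c·H/(1+e₀)·log₁₀(σ'_f/σ'_0) = 0.23×6.6/(1+0.85)×log₁₀(99.864/56.517)
    = 0.82054 × 0.24723 = 0.2029 m

S_c ≈ 0.203 m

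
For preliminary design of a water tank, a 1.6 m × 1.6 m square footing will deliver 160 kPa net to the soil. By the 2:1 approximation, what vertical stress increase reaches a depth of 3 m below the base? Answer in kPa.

Δσ_z ≈ 19.4 kPa

By the 2:1 method the load spreads at 1 horizontal : 2 vertical, so at depth z the loaded area has grown by z in each plan dimension:
Δσ = qBL/((B+z)(L+z)) = 160×1.6×1.6/((1.6+3)(1.6+3)) = 19.357 kPa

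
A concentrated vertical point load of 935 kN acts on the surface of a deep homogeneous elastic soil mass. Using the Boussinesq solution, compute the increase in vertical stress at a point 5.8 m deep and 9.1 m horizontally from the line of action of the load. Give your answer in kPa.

Δσ_z ≈ 0.595 kPa

Boussinesq vertical stress below a point load on an elastic half-space:
Δσ_z = 3P/(2πz²) · [1 + (r/z)²]^(−5/2)
r/z = 9.1/5.8 = 1.569; [1+(r/z)²]^(−5/2) = 0.044853.
Δσ_z = 3×935/(2π×5.8²) × 0.044853 = 13.271 × 0.044853 = 0.5952 kPa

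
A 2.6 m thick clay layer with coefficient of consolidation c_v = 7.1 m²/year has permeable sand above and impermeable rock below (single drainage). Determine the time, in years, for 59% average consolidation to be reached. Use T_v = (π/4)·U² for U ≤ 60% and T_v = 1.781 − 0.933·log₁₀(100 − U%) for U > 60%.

t ≈ 0.26 years

Drainage path length: H_d = H = 2.6 m (single drainage).
U ≤ 60%: T_v = (π/4)·U² = (π/4)×0.59² = 0.2734.
t = T_v·H_d²/c_v = 0.2734×2.6²/7.1 = 0.2603 years.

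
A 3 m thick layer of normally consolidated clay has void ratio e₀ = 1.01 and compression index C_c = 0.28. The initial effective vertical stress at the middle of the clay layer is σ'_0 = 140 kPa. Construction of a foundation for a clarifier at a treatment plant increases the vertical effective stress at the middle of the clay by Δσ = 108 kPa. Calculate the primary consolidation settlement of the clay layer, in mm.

Final effective stress: σ'_f = σ'_0 + Δσ = 140 + 108 = 248 kPa.
Normally consolidated clay, so the full stress increment lies on the virgin compression line:
S_c = C_c·H/(1+e₀)·log₁₀(σ'_f/σ'_0) = 0.28×3/(1+1.01)×log₁₀(248/140)
    = 0.41791 × 0.24832 = 0.1038 m

S_c ≈ 104 mm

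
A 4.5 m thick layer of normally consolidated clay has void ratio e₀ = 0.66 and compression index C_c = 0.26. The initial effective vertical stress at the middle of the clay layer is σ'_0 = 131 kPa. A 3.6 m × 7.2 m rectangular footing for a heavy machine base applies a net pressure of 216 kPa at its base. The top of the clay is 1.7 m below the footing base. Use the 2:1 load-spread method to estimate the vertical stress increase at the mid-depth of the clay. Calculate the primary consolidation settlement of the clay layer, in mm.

Mid-depth of clay below the footing base: z = 1.7 + 4.5/2 = 3.95 m.
Stress increase at mid-clay by the 2:1 spreading method:
Δσ = qBL/((B+z)(L+z)) = 216×3.6×7.2/((3.6+3.95)(7.2+3.95)) = 66.507 kPa
Final effective stress: σ'_f = σ'_0 + Δσ = 131 + 66.507 = 197.51 kPa.
Normally consolidated clay, so the full stress increment lies on the virgin compression line:
S_c = C_c·H/(1+e₀)·log₁₀(σ'_f/σ'_0) = 0.26×4.5/(1+0.66)×log₁₀(197.51/131)
    = 0.70482 × 0.17832 = 0.1257 m

S_c ≈ 126 mm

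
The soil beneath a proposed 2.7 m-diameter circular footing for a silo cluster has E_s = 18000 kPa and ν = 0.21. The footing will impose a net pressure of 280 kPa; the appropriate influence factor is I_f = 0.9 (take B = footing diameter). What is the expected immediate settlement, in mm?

S_e ≈ 36.1 mm

Immediate (elastic) settlement: S_e = q·B·(1−ν²)/E_s · I_f.
S_e = 280 × 2.7 × (1 − 0.21²) / 18000 × 0.9
    = 280 × 2.7 × 0.9559 / 18000 × 0.9
    = 0.03613 m = 36.13 mm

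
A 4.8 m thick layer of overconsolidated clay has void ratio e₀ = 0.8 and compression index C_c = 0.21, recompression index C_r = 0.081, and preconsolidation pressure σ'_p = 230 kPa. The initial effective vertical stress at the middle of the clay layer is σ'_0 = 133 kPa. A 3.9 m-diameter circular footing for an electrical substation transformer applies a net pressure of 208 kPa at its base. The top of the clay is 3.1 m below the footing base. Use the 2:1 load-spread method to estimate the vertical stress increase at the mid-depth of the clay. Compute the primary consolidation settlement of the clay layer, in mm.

S_c ≈ 22.4 mm

Mid-depth of clay below the footing base: z = 3.1 + 4.8/2 = 5.5 m.
Stress increase at mid-clay by the 2:1 spreading method:
Δσ ≈ qD²/(D+z)² = 208×3.9²/(3.9+5.5)² = 35.804 kPa
Final effective stress: σ'_f = 133 + 35.804 = 168.8 kPa.
σ'_f = 168.8 ≤ σ'_p = 230 kPa, so the clay remains overconsolidated and only the recompression index applies:
S_c = C_r·H/(1+e₀)·log₁₀(σ'_f/σ'_0) = 0.081×4.8/1.8×log₁₀(168.8/133)
    = 0.216 × 0.10352 = 0.02236 m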